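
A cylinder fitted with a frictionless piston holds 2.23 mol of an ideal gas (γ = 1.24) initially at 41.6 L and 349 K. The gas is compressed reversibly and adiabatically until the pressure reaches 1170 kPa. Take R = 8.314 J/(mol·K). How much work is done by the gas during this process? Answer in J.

-12900 J

P₁ = nRT₁/V₁ = 2.23×8.314×349/41.6 = 156 kPa.
Adiabatic: T₂/T₁ = (P₂/P₁)^((γ−1)/γ) ⇒ T₂ = 349×(7.52)^0.194 = 516 K; V₂ = 8.17 L.
ΔU = nCvΔT = 2.23×34.6×(516−349) = 12900 J.
Q = 0 for an adiabatic process, so W = −ΔU = -12900 J.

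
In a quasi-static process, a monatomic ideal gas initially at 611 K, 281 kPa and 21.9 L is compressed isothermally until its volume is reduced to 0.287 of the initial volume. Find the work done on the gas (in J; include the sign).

n = P₁V₁/(RT₁) = 281×21.9/(8.314×611) = 1.21 mol.
Isothermal: T stays 611 K; PV = const ⇒ V₂ = 6.29 L, P₂ = 979 kPa.
W = nRT ln(V₂/V₁) = 1.21×8.314×611×ln(0.287) = -7680 J.
Work done on the gas = −W_by = 7680 J.

7680 J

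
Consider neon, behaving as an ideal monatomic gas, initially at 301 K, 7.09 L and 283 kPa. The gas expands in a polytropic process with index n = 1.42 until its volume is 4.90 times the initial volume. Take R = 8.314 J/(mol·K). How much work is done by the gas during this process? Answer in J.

2330 J

n = P₁V₁/(RT₁) = 283×7.09/(8.314×301) = 0.802 mol.
Polytropic n=1.42: T₂ = T₁(V₁/V₂)^(n−1) = 301×(0.204)^0.42 = 154 K; P₂ = P₁(V₁/V₂)^n = 29.6 kPa.
W = (P₁V₁−P₂V₂)/(n−1) = (283×7.09−29.6×34.7)/0.42 = 2330 J.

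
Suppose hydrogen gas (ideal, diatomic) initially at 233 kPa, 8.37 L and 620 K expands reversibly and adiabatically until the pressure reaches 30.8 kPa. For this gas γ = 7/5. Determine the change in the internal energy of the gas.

n = P₁V₁/(RT₁) = 233×8.37/(8.314×620) = 0.378 mol.
Adiabatic: T₂/T₁ = (P₂/P₁)^((γ−1)/γ) ⇒ T₂ = 620×(0.132)^0.286 = 348 K; V₂ = 35.5 L.
For an ideal gas ΔU = nCvΔT with Cv = (5/2)R = 20.8 J/(mol·K).
ΔU = 0.378×20.8×(348−620) = -2140 J.

-2140 J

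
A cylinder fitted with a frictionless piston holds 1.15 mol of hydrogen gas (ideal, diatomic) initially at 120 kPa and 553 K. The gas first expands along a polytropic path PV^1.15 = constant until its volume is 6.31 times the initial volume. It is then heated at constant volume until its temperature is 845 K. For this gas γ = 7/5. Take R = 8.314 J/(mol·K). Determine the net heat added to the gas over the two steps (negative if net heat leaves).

15500 J

V₁ = nRT₁/P₁ = 1.15×8.314×553/120 = 44.1 L.
Step 1 — Polytropic n=1.15: T₂ = T₁(V₁/V₂)^(n−1) = 553×(0.158)^0.15 = 419 K; P₂ = P₁(V₁/V₂)^n = 14.4 kPa.
W = (P₁V₁−P₂V₂)/(n−1) = (120×44.1−14.4×278)/0.15 = 8510 J.
ΔU = nCvΔT = 1.15×20.8×(419−553) = -3190 J.
Q = ΔU + W = 5320 J.
State after step 1: P = 14.4 kPa, V = 278 L, T = 419 K.
Step 2 — Isochoric: V stays 278 L; P/T = const ⇒ T₂ = 845 K, P₂ = 29.1 kPa.
W = 0 (no volume change).
ΔU = nCvΔT = 1.15×20.8×(845−419) = 10200 J.
Q = ΔU = 10200 J.
Net over both steps: W = 8510 J, Q = 15500 J, ΔU = 6980 J.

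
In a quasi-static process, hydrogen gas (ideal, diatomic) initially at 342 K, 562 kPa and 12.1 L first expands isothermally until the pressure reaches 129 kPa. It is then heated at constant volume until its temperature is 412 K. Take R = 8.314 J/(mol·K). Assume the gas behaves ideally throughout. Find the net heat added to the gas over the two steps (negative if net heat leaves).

13500 J

n = P₁V₁/(RT₁) = 562×12.1/(8.314×342) = 2.39 mol.
Step 1 — Isothermal: T stays 342 K; PV = const ⇒ V₂ = 52.7 L, P₂ = 129 kPa.
ΔU = 0 (ideal gas, T constant).
W = nRT ln(V₂/V₁) = 2.39×8.314×342×ln(4.36) = 10000 J.
Q = ΔU + W = 10000 J.
State after step 1: P = 129 kPa, V = 52.7 L, T = 342 K.
Step 2 — Isochoric: V stays 52.7 L; P/T = const ⇒ T₂ = 412 K, P₂ = 155 kPa.
W = 0 (no volume change).
ΔU = nCvΔT = 2.39×20.8×(412−342) = 3480 J.
Q = ΔU = 3480 J.
Net over both steps: W = 10000 J, Q = 13500 J, ΔU = 3480 J.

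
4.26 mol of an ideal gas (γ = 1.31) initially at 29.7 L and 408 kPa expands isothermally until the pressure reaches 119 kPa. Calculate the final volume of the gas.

102 L

T₁ = P₁V₁/(nR) = 408×29.7/(4.26×8.314) = 342 K.
Isothermal: T stays 342 K; PV = const ⇒ V₂ = 102 L, P₂ = 119 kPa.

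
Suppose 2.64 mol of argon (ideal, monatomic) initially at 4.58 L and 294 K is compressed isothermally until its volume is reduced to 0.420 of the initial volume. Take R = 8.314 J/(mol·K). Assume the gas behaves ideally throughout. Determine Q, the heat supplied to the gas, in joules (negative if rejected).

-5600 J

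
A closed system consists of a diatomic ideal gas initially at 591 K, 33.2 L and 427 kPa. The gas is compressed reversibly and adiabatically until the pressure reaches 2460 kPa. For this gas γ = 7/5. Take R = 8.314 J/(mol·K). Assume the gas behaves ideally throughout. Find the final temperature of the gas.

Adiabatic: T₂/T₁ = (P₂/P₁)^((γ−1)/γ) ⇒ T₂ = 591×(5.76)^0.286 = 975 K; V₂ = 9.50 L.

975 K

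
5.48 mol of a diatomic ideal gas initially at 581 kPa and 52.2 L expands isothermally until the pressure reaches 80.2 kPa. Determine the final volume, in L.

378 L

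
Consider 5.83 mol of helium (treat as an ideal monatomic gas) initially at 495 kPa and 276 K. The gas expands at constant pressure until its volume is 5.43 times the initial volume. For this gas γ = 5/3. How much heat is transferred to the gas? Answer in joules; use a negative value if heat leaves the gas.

148000 J

V₁ = nRT₁/P₁ = 5.83×8.314×276/495 = 27.0 L.
Isobaric: P stays 495 kPa; V/T = const ⇒ T₂ = 1500 K, V₂ = 147 L.
W = PΔV = 495×(147−27.0) kPa·L = 59300 J.
ΔU = nCvΔT = 5.83×12.5×(1500−276) = 88900 J.
Q = ΔU + W = nCpΔT = 148000 J.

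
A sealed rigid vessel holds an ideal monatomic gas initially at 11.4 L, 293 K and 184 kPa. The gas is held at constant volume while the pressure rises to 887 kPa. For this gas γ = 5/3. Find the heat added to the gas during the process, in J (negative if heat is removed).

n = P₁V₁/(RT₁) = 184×11.4/(8.314×293) = 0.861 mol.
Isochoric: V stays 11.4 L; P/T = const ⇒ T₂ = 1410 K, P₂ = 887 kPa.
W = 0 (no volume change).
ΔU = nCvΔT = 0.861×12.5×(1410−293) = 12000 J.
Q = ΔU = 12000 J.

12000 J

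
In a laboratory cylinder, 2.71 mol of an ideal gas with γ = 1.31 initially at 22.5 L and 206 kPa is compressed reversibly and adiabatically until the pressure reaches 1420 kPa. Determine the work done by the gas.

-8660 J

T₁ = P₁V₁/(nR) = 206×22.5/(2.71×8.314) = 206 K.
Adiabatic: T₂/T₁ = (P₂/P₁)^((γ−1)/γ) ⇒ T₂ = 206×(6.89)^0.237 = 325 K; V₂ = 5.15 L.
ΔU = nCvΔT = 2.71×26.8×(325−206) = 8660 J.
Q = 0 for an adiabatic process, so W = −ΔU = -8660 J.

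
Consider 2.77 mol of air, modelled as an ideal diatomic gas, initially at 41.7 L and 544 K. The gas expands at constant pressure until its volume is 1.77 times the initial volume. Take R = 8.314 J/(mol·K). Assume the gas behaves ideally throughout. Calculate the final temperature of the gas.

P₁ = nRT₁/V₁ = 2.77×8.314×544/41.7 = 300 kPa.
Isobaric: P stays 300 kPa; V/T = const ⇒ T₂ = 963 K, V₂ = 73.8 L.

963 K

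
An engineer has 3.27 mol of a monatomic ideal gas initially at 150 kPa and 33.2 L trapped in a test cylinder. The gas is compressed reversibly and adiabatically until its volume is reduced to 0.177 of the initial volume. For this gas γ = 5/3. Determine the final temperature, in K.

T₁ = P₁V₁/(nR) = 150×33.2/(3.27×8.314) = 183 K.
Adiabatic: TV^(γ−1) = const ⇒ T₂ = 183×(5.65)^0.667 = 581 K; PV^γ = const ⇒ P₂ = 2690 kPa.

581 K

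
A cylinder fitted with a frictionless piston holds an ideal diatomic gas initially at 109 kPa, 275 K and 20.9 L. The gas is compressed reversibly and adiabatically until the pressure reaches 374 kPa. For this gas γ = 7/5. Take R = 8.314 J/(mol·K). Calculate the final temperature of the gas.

Adiabatic: T₂/T₁ = (P₂/P₁)^((γ−1)/γ) ⇒ T₂ = 275×(3.43)^0.286 = 391 K; V₂ = 8.66 L.

391 K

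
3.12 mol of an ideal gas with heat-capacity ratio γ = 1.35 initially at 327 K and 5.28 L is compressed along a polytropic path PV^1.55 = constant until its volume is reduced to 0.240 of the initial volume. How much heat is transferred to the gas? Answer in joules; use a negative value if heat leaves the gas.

10500 J

P₁ = nRT₁/V₁ = 3.12×8.314×327/5.28 = 1610 kPa.
Polytropic n=1.55: T₂ = T₁(V₁/V₂)^(n−1) = 327×(4.17)^0.55 = 717 K; P₂ = P₁(V₁/V₂)^n = 14700 kPa.
W = (P₁V₁−P₂V₂)/(n−1) = (1610×5.28−14700×1.27)/0.55 = -18400 J.
ΔU = nCvΔT = 3.12×23.8×(717−327) = 28900 J.
Q = ΔU + W = 10500 J.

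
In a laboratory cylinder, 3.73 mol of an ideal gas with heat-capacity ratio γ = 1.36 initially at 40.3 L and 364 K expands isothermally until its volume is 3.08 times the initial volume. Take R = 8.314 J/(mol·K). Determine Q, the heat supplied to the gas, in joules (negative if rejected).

12700 J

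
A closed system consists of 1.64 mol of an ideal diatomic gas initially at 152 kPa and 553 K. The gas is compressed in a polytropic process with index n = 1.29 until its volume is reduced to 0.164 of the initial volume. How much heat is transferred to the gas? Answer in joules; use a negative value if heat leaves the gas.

-4930 J

V₁ = nRT₁/P₁ = 1.64×8.314×553/152 = 49.6 L.
Polytropic n=1.29: T₂ = T₁(V₁/V₂)^(n−1) = 553×(6.10)^0.29 = 934 K; P₂ = P₁(V₁/V₂)^n = 1570 kPa.
W = (P₁V₁−P₂V₂)/(n−1) = (152×49.6−1570×8.14)/0.29 = -17900 J.
ΔU = nCvΔT = 1.64×20.8×(934−553) = 13000 J.
Q = ΔU + W = -4930 J.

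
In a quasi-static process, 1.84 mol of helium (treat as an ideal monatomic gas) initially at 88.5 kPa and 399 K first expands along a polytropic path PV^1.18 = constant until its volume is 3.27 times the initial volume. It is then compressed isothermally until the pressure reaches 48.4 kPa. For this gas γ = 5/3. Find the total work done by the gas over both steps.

V₁ = nRT₁/P₁ = 1.84×8.314×399/88.5 = 69.0 L.
Step 1 — Polytropic n=1.18: T₂ = T₁(V₁/V₂)^(n−1) = 399×(0.306)^0.18 = 322 K; P₂ = P₁(V₁/V₂)^n = 21.9 kPa.
W = (P₁V₁−P₂V₂)/(n−1) = (88.5×69.0−21.9×226)/0.18 = 6510 J.
ΔU = nCvΔT = 1.84×12.5×(322−399) = -1760 J.
Q = ΔU + W = 4750 J.
State after step 1: P = 21.9 kPa, V = 226 L, T = 322 K.
Step 2 — Isothermal: T stays 322 K; PV = const ⇒ V₂ = 102 L, P₂ = 48.4 kPa.
ΔU = 0 (ideal gas, T constant).
W = nRT ln(V₂/V₁) = 1.84×8.314×322×ln(0.452) = -3920 J.
Q = ΔU + W = -3920 J.
Net over both steps: W = 2590 J, Q = 836 J, ΔU = -1760 J.

2590 J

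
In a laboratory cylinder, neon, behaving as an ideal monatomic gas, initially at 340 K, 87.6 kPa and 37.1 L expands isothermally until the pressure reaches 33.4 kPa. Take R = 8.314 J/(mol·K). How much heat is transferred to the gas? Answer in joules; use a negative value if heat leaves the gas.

3130 J

n = P₁V₁/(RT₁) = 87.6×37.1/(8.314×340) = 1.15 mol.
Isothermal: T stays 340 K; PV = const ⇒ V₂ = 97.3 L, P₂ = 33.4 kPa.
ΔU = 0 (ideal gas, T constant).
W = nRT ln(V₂/V₁) = 1.15×8.314×340×ln(2.62) = 3130 J.
Q = ΔU + W = 3130 J.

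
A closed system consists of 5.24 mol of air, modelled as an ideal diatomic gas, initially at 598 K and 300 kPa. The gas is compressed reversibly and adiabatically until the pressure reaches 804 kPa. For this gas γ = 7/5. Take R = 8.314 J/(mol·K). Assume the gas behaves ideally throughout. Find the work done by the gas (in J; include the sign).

-21200 J

V₁ = nRT₁/P₁ = 5.24×8.314×598/300 = 86.8 L.
Adiabatic: T₂/T₁ = (P₂/P₁)^((γ−1)/γ) ⇒ T₂ = 598×(2.68)^0.286 = 793 K; V₂ = 42.9 L.
ΔU = nCvΔT = 5.24×20.8×(793−598) = 21200 J.
Q = 0 for an adiabatic process, so W = −ΔU = -21200 J.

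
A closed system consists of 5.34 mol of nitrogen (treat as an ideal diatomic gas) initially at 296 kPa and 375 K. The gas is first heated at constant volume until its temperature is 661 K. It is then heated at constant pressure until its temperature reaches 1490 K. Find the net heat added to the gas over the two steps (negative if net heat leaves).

161000 J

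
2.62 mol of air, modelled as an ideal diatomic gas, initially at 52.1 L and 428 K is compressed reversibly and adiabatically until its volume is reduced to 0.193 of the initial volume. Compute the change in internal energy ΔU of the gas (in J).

21700 J

P₁ = nRT₁/V₁ = 2.62×8.314×428/52.1 = 179 kPa.
Adiabatic: TV^(γ−1) = const ⇒ T₂ = 428×(5.18)^0.400 = 826 K; PV^γ = const ⇒ P₂ = 1790 kPa.
For an ideal gas ΔU = nCvΔT with Cv = (5/2)R = 20.8 J/(mol·K).
ΔU = 2.62×20.8×(826−428) = 21700 J.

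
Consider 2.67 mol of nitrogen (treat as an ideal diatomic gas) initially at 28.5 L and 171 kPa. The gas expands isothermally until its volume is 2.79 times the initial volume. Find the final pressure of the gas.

T₁ = P₁V₁/(nR) = 171×28.5/(2.67×8.314) = 220 K.
Isothermal: T stays 220 K; PV = const ⇒ V₂ = 79.5 L, P₂ = 61.3 kPa.

61.3 kPa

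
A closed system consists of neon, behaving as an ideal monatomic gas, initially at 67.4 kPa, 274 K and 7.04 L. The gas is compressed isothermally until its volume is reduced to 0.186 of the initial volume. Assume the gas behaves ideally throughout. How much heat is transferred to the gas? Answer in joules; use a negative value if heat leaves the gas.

n = P₁V₁/(RT₁) = 67.4×7.04/(8.314×274) = 0.208 mol.
Isothermal: T stays 274 K; PV = const ⇒ V₂ = 1.31 L, P₂ = 362 kPa.
ΔU = 0 (ideal gas, T constant).
W = nRT ln(V₂/V₁) = 0.208×8.314×274×ln(0.186) = -798 J.
Q = ΔU + W = -798 J.

-798 J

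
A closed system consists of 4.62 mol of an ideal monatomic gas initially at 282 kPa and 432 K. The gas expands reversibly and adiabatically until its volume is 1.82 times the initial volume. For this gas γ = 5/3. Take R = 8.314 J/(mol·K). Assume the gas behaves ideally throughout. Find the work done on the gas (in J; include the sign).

-8190 J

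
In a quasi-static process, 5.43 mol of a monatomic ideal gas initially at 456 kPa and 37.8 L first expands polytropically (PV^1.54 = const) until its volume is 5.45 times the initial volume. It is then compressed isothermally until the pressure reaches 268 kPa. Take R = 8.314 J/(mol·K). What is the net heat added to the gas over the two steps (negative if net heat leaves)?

-10700 J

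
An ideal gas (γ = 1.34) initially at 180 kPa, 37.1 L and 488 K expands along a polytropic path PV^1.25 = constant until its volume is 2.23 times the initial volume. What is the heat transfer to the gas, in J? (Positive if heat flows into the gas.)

1280 J

n = P₁V₁/(RT₁) = 180×37.1/(8.314×488) = 1.65 mol.
Polytropic n=1.25: T₂ = T₁(V₁/V₂)^(n−1) = 488×(0.448)^0.25 = 399 K; P₂ = P₁(V₁/V₂)^n = 66.1 kPa.
W = (P₁V₁−P₂V₂)/(n−1) = (180×37.1−66.1×82.7)/0.25 = 4850 J.
ΔU = nCvΔT = 1.65×24.5×(399−488) = -3570 J.
Q = ΔU + W = 1280 J.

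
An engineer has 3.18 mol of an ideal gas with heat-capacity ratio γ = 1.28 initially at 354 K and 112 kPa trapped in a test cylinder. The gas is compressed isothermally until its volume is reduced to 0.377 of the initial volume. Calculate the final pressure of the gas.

297 kPa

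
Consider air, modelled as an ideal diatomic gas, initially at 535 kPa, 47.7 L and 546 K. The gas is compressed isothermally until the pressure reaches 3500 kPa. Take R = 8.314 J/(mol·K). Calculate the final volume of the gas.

7.29 L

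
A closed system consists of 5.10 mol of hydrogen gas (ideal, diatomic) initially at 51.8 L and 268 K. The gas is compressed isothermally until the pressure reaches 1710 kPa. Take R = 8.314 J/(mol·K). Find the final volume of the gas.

P₁ = nRT₁/V₁ = 5.10×8.314×268/51.8 = 219 kPa.
Isothermal: T stays 268 K; PV = const ⇒ V₂ = 6.65 L, P₂ = 1710 kPa.

6.65 L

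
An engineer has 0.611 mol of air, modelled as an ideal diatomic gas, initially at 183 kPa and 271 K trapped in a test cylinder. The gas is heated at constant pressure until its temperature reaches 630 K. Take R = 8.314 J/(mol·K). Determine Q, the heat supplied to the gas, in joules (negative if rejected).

6380 J

V₁ = nRT₁/P₁ = 0.611×8.314×271/183 = 7.52 L.
Isobaric: P stays 183 kPa; V/T = const ⇒ T₂ = 630 K, V₂ = 17.5 L.
W = PΔV = 183×(17.5−7.52) kPa·L = 1820 J.
ΔU = nCvΔT = 0.611×20.8×(630−271) = 4560 J.
Q = ΔU + W = nCpΔT = 6380 J.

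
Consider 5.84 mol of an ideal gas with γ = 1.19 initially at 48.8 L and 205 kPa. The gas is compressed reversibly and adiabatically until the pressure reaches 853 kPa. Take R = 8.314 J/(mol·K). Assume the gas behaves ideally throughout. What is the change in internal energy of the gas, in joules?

T₁ = P₁V₁/(nR) = 205×48.8/(5.84×8.314) = 206 K.
Adiabatic: T₂/T₁ = (P₂/P₁)^((γ−1)/γ) ⇒ T₂ = 206×(4.16)^0.160 = 259 K; V₂ = 14.7 L.
For an ideal gas ΔU = nCvΔT with Cv = R/(γ−1) = 43.8 J/(mol·K).
ΔU = 5.84×43.8×(259−206) = 13500 J.

13500 J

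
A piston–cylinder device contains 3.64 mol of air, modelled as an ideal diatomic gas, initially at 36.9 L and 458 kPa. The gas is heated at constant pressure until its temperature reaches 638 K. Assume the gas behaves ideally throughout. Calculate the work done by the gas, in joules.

2410 J

T₁ = P₁V₁/(nR) = 458×36.9/(3.64×8.314) = 558 K.
Isobaric: P stays 458 kPa; V/T = const ⇒ T₂ = 638 K, V₂ = 42.2 L.
W = PΔV = 458×(42.2−36.9) kPa·L = 2410 J.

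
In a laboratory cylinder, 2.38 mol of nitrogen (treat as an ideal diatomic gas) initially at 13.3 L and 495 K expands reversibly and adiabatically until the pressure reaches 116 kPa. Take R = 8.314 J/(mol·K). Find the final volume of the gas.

P₁ = nRT₁/V₁ = 2.38×8.314×495/13.3 = 736 kPa.
Adiabatic: T₂/T₁ = (P₂/P₁)^((γ−1)/γ) ⇒ T₂ = 495×(0.158)^0.286 = 292 K; V₂ = 49.8 L.

49.8 L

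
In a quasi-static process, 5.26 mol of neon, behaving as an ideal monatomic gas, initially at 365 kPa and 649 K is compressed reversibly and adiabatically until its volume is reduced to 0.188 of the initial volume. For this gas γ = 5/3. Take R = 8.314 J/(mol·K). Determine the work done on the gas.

V₁ = nRT₁/P₁ = 5.26×8.314×649/365 = 77.8 L.
Adiabatic: TV^(γ−1) = const ⇒ T₂ = 649×(5.32)^0.667 = 1980 K; PV^γ = const ⇒ P₂ = 5920 kPa.
ΔU = nCvΔT = 5.26×12.5×(1980−649) = 87200 J.
Q = 0 for an adiabatic process, so W = −ΔU = -87200 J.
Work done on the gas = −W_by = 87200 J.

87200 J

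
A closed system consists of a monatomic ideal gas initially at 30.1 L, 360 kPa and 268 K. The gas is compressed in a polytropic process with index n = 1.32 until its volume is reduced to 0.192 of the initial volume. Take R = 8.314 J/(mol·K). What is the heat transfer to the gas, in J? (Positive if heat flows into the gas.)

n = P₁V₁/(RT₁) = 360×30.1/(8.314×268) = 4.86 mol.
Polytropic n=1.32: T₂ = T₁(V₁/V₂)^(n−1) = 268×(5.21)^0.32 = 454 K; P₂ = P₁(V₁/V₂)^n = 3180 kPa.
W = (P₁V₁−P₂V₂)/(n−1) = (360×30.1−3180×5.78)/0.32 = -23600 J.
ΔU = nCvΔT = 4.86×12.5×(454−268) = 11300 J.
Q = ΔU + W = -12200 J.

-12200 J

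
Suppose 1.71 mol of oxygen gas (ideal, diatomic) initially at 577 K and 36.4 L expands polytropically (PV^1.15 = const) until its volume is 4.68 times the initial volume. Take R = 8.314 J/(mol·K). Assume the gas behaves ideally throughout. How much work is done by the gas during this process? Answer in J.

P₁ = nRT₁/V₁ = 1.71×8.314×577/36.4 = 225 kPa.
Polytropic n=1.15: T₂ = T₁(V₁/V₂)^(n−1) = 577×(0.214)^0.15 = 458 K; P₂ = P₁(V₁/V₂)^n = 38.2 kPa.
W = (P₁V₁−P₂V₂)/(n−1) = (225×36.4−38.2×170)/0.15 = 11300 J.

11300 J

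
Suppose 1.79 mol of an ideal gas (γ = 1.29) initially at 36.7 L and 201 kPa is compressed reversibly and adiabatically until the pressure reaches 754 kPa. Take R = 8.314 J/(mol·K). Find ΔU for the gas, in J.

8800 J

T₁ = P₁V₁/(nR) = 201×36.7/(1.79×8.314) = 496 K.
Adiabatic: T₂/T₁ = (P₂/P₁)^((γ−1)/γ) ⇒ T₂ = 496×(3.75)^0.225 = 667 K; V₂ = 13.2 L.
For an ideal gas ΔU = nCvΔT with Cv = R/(γ−1) = 28.7 J/(mol·K).
ΔU = 1.79×28.7×(667−496) = 8800 J.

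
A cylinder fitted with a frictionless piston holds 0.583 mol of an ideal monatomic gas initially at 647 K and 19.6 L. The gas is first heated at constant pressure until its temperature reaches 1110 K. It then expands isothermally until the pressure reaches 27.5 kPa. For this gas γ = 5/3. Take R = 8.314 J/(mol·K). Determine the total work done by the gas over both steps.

P₁ = nRT₁/V₁ = 0.583×8.314×647/19.6 = 160 kPa.
Step 1 — Isobaric: P stays 160 kPa; V/T = const ⇒ T₂ = 1110 K, V₂ = 33.6 L.
W = PΔV = 160×(33.6−19.6) kPa·L = 2240 J.
ΔU = nCvΔT = 0.583×12.5×(1110−647) = 3370 J.
Q = ΔU + W = nCpΔT = 5610 J.
State after step 1: P = 160 kPa, V = 33.6 L, T = 1110 K.
Step 2 — Isothermal: T stays 1110 K; PV = const ⇒ V₂ = 196 L, P₂ = 27.5 kPa.
ΔU = 0 (ideal gas, T constant).
W = nRT ln(V₂/V₁) = 0.583×8.314×1110×ln(5.82) = 9470 J.
Q = ΔU + W = 9470 J.
Net over both steps: W = 11700 J, Q = 15100 J, ΔU = 3370 J.

11700 J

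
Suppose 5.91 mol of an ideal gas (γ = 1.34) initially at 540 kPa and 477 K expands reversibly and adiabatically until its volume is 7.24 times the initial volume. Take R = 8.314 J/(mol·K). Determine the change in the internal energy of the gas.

V₁ = nRT₁/P₁ = 5.91×8.314×477/540 = 43.4 L.
Adiabatic: TV^(γ−1) = const ⇒ T₂ = 477×(0.138)^0.340 = 243 K; PV^γ = const ⇒ P₂ = 38.0 kPa.
For an ideal gas ΔU = nCvΔT with Cv = R/(γ−1) = 24.5 J/(mol·K).
ΔU = 5.91×24.5×(243−477) = -33800 J.

-33800 J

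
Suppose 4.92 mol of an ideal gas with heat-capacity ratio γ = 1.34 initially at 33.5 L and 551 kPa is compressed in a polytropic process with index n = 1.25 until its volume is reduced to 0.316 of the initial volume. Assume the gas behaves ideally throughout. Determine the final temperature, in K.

T₁ = P₁V₁/(nR) = 551×33.5/(4.92×8.314) = 451 K.
Polytropic n=1.25: T₂ = T₁(V₁/V₂)^(n−1) = 451×(3.16)^0.25 = 602 K; P₂ = P₁(V₁/V₂)^n = 2330 kPa.

602 K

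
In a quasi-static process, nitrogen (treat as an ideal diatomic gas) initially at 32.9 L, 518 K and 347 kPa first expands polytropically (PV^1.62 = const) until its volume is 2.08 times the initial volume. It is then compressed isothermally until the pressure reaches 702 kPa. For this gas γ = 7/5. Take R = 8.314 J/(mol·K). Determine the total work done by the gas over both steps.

n = P₁V₁/(RT₁) = 347×32.9/(8.314×518) = 2.65 mol.
Step 1 — Polytropic n=1.62: T₂ = T₁(V₁/V₂)^(n−1) = 518×(0.481)^0.62 = 329 K; P₂ = P₁(V₁/V₂)^n = 106 kPa.
W = (P₁V₁−P₂V₂)/(n−1) = (347×32.9−106×68.4)/0.62 = 6720 J.
ΔU = nCvΔT = 2.65×20.8×(329−518) = -10400 J.
Q = ΔU + W = -3700 J.
State after step 1: P = 106 kPa, V = 68.4 L, T = 329 K.
Step 2 — Isothermal: T stays 329 K; PV = const ⇒ V₂ = 10.3 L, P₂ = 702 kPa.
ΔU = 0 (ideal gas, T constant).
W = nRT ln(V₂/V₁) = 2.65×8.314×329×ln(0.151) = -13700 J.
Q = ΔU + W = -13700 J.
Net over both steps: W = -6990 J, Q = -17400 J, ΔU = -10400 J.

-6990 J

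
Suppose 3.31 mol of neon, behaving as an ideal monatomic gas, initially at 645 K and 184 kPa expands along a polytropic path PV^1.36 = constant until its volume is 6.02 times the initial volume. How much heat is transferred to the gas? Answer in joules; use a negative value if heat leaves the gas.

10800 J

V₁ = nRT₁/P₁ = 3.31×8.314×645/184 = 96.5 L.
Polytropic n=1.36: T₂ = T₁(V₁/V₂)^(n−1) = 645×(0.166)^0.36 = 338 K; P₂ = P₁(V₁/V₂)^n = 16.0 kPa.
W = (P₁V₁−P₂V₂)/(n−1) = (184×96.5−16.0×581)/0.36 = 23500 J.
ΔU = nCvΔT = 3.31×12.5×(338−645) = -12700 J.
Q = ΔU + W = 10800 J.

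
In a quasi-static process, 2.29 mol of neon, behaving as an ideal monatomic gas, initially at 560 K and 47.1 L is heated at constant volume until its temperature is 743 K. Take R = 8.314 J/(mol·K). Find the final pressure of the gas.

300 kPa

P₁ = nRT₁/V₁ = 2.29×8.314×560/47.1 = 226 kPa.
Isochoric: V stays 47.1 L; P/T = const ⇒ T₂ = 743 K, P₂ = 300 kPa.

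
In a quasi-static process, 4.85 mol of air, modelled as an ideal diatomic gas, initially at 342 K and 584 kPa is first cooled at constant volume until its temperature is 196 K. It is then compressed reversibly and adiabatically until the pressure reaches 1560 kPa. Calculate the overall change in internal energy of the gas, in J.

V₁ = nRT₁/P₁ = 4.85×8.314×342/584 = 23.6 L.
Step 1 — Isochoric: V stays 23.6 L; P/T = const ⇒ T₂ = 196 K, P₂ = 335 kPa.
W = 0 (no volume change).
ΔU = nCvΔT = 4.85×20.8×(196−342) = -14700 J.
Q = ΔU = -14700 J.
State after step 1: P = 335 kPa, V = 23.6 L, T = 196 K.
Step 2 — Adiabatic: T₂/T₁ = (P₂/P₁)^((γ−1)/γ) ⇒ T₂ = 196×(4.66)^0.286 = 304 K; V₂ = 7.86 L.
ΔU = nCvΔT = 4.85×20.8×(304−196) = 10900 J.
Q = 0 for an adiabatic process, so W = −ΔU = -10900 J.
Net over both steps: W = -10900 J, Q = -14700 J, ΔU = -3800 J.

-3800 J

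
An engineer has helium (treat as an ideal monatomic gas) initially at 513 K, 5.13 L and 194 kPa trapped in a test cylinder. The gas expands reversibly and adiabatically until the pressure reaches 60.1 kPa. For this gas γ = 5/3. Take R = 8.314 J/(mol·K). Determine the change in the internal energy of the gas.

n = P₁V₁/(RT₁) = 194×5.13/(8.314×513) = 0.233 mol.
Adiabatic: T₂/T₁ = (P₂/P₁)^((γ−1)/γ) ⇒ T₂ = 513×(0.310)^0.400 = 321 K; V₂ = 10.4 L.
For an ideal gas ΔU = nCvΔT with Cv = (3/2)R = 12.5 J/(mol·K).
ΔU = 0.233×12.5×(321−513) = -559 J.

-559 J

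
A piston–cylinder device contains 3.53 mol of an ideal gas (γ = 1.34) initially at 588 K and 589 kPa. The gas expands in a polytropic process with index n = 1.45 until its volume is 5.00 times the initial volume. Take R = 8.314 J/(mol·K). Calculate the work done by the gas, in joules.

V₁ = nRT₁/P₁ = 3.53×8.314×588/589 = 29.3 L.
Polytropic n=1.45: T₂ = T₁(V₁/V₂)^(n−1) = 588×(0.200)^0.45 = 285 K; P₂ = P₁(V₁/V₂)^n = 57.1 kPa.
W = (P₁V₁−P₂V₂)/(n−1) = (589×29.3−57.1×146)/0.45 = 19800 J.

19800 J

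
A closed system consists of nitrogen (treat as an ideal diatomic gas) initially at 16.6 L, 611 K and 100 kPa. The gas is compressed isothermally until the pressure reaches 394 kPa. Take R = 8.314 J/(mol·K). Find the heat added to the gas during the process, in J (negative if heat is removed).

n = P₁V₁/(RT₁) = 100×16.6/(8.314×611) = 0.327 mol.
Isothermal: T stays 611 K; PV = const ⇒ V₂ = 4.21 L, P₂ = 394 kPa.
ΔU = 0 (ideal gas, T constant).
W = nRT ln(V₂/V₁) = 0.327×8.314×611×ln(0.254) = -2280 J.
Q = ΔU + W = -2280 J.

-2280 J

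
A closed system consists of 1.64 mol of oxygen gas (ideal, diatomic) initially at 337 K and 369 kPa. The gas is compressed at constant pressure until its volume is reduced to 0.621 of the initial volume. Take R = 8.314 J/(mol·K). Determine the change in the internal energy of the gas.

V₁ = nRT₁/P₁ = 1.64×8.314×337/369 = 12.5 L.
Isobaric: P stays 369 kPa; V/T = const ⇒ T₂ = 209 K, V₂ = 7.73 L.
For an ideal gas ΔU = nCvΔT with Cv = (5/2)R = 20.8 J/(mol·K).
ΔU = 1.64×20.8×(209−337) = -4350 J.

-4350 J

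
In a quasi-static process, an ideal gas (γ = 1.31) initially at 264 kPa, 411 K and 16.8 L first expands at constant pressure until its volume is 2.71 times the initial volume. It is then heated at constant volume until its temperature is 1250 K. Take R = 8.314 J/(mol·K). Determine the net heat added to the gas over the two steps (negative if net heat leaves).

36800 J

n = P₁V₁/(RT₁) = 264×16.8/(8.314×411) = 1.30 mol.
Step 1 — Isobaric: P stays 264 kPa; V/T = const ⇒ T₂ = 1110 K, V₂ = 45.5 L.
W = PΔV = 264×(45.5−16.8) kPa·L = 7580 J.
ΔU = nCvΔT = 1.30×26.8×(1110−411) = 24500 J.
Q = ΔU + W = nCpΔT = 32000 J.
State after step 1: P = 264 kPa, V = 45.5 L, T = 1110 K.
Step 2 — Isochoric: V stays 45.5 L; P/T = const ⇒ T₂ = 1250 K, P₂ = 296 kPa.
W = 0 (no volume change).
ΔU = nCvΔT = 1.30×26.8×(1250−1110) = 4740 J.
Q = ΔU = 4740 J.
Net over both steps: W = 7580 J, Q = 36800 J, ΔU = 29200 J.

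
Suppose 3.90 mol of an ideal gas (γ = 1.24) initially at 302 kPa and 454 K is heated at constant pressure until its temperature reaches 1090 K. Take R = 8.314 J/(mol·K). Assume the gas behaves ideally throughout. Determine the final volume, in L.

V₁ = nRT₁/P₁ = 3.90×8.314×454/302 = 48.7 L.
Isobaric: P stays 302 kPa; V/T = const ⇒ T₂ = 1090 K, V₂ = 117 L.

117 L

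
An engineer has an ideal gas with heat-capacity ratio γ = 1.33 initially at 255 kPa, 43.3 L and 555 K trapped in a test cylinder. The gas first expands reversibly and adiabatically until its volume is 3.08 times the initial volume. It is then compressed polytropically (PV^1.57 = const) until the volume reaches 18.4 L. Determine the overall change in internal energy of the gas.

37900 J

n = P₁V₁/(RT₁) = 255×43.3/(8.314×555) = 2.39 mol.
Step 1 — Adiabatic: TV^(γ−1) = const ⇒ T₂ = 555×(0.325)^0.330 = 383 K; PV^γ = const ⇒ P₂ = 57.1 kPa.
ΔU = nCvΔT = 2.39×25.2×(383−555) = -10400 J.
Q = 0 for an adiabatic process, so W = −ΔU = 10400 J.
State after step 1: P = 57.1 kPa, V = 133 L, T = 383 K.
Step 2 — Polytropic n=1.57: T₂ = T₁(V₁/V₂)^(n−1) = 383×(7.25)^0.57 = 1180 K; P₂ = P₁(V₁/V₂)^n = 1280 kPa.
W = (P₁V₁−P₂V₂)/(n−1) = (57.1×133−1280×18.4)/0.57 = -28000 J.
ΔU = nCvΔT = 2.39×25.2×(1180−383) = 48300 J.
Q = ΔU + W = 20300 J.
Net over both steps: W = -17600 J, Q = 20300 J, ΔU = 37900 J.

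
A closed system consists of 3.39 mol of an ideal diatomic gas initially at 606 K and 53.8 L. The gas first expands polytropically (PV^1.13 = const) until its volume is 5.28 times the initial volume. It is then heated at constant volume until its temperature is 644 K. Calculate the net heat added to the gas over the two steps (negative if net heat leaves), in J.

P₁ = nRT₁/V₁ = 3.39×8.314×606/53.8 = 317 kPa.
Step 1 — Polytropic n=1.13: T₂ = T₁(V₁/V₂)^(n−1) = 606×(0.189)^0.13 = 488 K; P₂ = P₁(V₁/V₂)^n = 48.4 kPa.
W = (P₁V₁−P₂V₂)/(n−1) = (317×53.8−48.4×284)/0.13 = 25600 J.
ΔU = nCvΔT = 3.39×20.8×(488−606) = -8310 J.
Q = ΔU + W = 17300 J.
State after step 1: P = 48.4 kPa, V = 284 L, T = 488 K.
Step 2 — Isochoric: V stays 284 L; P/T = const ⇒ T₂ = 644 K, P₂ = 63.9 kPa.
W = 0 (no volume change).
ΔU = nCvΔT = 3.39×20.8×(644−488) = 11000 J.
Q = ΔU = 11000 J.
Net over both steps: W = 25600 J, Q = 28200 J, ΔU = 2680 J.

28200 J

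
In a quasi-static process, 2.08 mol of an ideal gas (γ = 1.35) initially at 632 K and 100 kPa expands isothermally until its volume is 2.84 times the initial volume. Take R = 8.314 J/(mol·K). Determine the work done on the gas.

-11400 J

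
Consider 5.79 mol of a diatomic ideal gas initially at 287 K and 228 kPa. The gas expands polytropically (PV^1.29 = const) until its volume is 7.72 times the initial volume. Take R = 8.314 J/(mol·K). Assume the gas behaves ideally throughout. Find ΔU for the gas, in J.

V₁ = nRT₁/P₁ = 5.79×8.314×287/228 = 60.6 L.
Polytropic n=1.29: T₂ = T₁(V₁/V₂)^(n−1) = 287×(0.130)^0.29 = 159 K; P₂ = P₁(V₁/V₂)^n = 16.3 kPa.
For an ideal gas ΔU = nCvΔT with Cv = (5/2)R = 20.8 J/(mol·K).
ΔU = 5.79×20.8×(159−287) = -15400 J.

-15400 J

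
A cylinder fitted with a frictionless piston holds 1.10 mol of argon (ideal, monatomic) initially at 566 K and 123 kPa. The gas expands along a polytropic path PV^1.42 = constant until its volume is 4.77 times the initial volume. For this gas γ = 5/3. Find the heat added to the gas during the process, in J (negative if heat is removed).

2190 J

V₁ = nRT₁/P₁ = 1.10×8.314×566/123 = 42.1 L.
Polytropic n=1.42: T₂ = T₁(V₁/V₂)^(n−1) = 566×(0.210)^0.42 = 294 K; P₂ = P₁(V₁/V₂)^n = 13.4 kPa.
W = (P₁V₁−P₂V₂)/(n−1) = (123×42.1−13.4×201)/0.42 = 5930 J.
ΔU = nCvΔT = 1.10×12.5×(294−566) = -3740 J.
Q = ΔU + W = 2190 J.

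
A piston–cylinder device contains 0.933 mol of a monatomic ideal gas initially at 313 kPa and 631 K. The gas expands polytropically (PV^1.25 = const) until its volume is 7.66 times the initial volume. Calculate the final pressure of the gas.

24.6 kPa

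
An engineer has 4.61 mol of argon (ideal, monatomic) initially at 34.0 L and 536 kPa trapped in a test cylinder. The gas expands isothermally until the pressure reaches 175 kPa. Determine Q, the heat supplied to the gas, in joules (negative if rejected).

T₁ = P₁V₁/(nR) = 536×34.0/(4.61×8.314) = 475 K.
Isothermal: T stays 475 K; PV = const ⇒ V₂ = 104 L, P₂ = 175 kPa.
ΔU = 0 (ideal gas, T constant).
W = nRT ln(V₂/V₁) = 4.61×8.314×475×ln(3.06) = 20400 J.
Q = ΔU + W = 20400 J.

20400 J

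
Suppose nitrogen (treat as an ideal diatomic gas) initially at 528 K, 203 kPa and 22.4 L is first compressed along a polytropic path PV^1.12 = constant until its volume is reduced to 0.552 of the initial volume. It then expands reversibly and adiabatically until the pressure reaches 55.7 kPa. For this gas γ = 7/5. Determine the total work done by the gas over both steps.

n = P₁V₁/(RT₁) = 203×22.4/(8.314×528) = 1.04 mol.
Step 1 — Polytropic n=1.12: T₂ = T₁(V₁/V₂)^(n−1) = 528×(1.81)^0.12 = 567 K; P₂ = P₁(V₁/V₂)^n = 395 kPa.
W = (P₁V₁−P₂V₂)/(n−1) = (203×22.4−395×12.4)/0.12 = -2800 J.
ΔU = nCvΔT = 1.04×20.8×(567−528) = 840 J.
Q = ΔU + W = -1960 J.
State after step 1: P = 395 kPa, V = 12.4 L, T = 567 K.
Step 2 — Adiabatic: T₂/T₁ = (P₂/P₁)^((γ−1)/γ) ⇒ T₂ = 567×(0.141)^0.286 = 324 K; V₂ = 50.1 L.
ΔU = nCvΔT = 1.04×20.8×(324−567) = -5230 J.
Q = 0 for an adiabatic process, so W = −ΔU = 5230 J.
Net over both steps: W = 2430 J, Q = -1960 J, ΔU = -4390 J.

2430 J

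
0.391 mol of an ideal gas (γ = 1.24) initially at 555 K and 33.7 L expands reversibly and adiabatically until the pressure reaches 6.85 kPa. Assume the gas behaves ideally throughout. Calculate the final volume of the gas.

177 L

P₁ = nRT₁/V₁ = 0.391×8.314×555/33.7 = 53.5 kPa.
Adiabatic: T₂/T₁ = (P₂/P₁)^((γ−1)/γ) ⇒ T₂ = 555×(0.128)^0.194 = 373 K; V₂ = 177 L.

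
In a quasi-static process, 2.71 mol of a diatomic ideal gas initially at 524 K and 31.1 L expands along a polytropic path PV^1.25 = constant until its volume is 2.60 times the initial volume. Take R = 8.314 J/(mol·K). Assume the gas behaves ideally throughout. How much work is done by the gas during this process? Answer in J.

P₁ = nRT₁/V₁ = 2.71×8.314×524/31.1 = 380 kPa.
Polytropic n=1.25: T₂ = T₁(V₁/V₂)^(n−1) = 524×(0.385)^0.25 = 413 K; P₂ = P₁(V₁/V₂)^n = 115 kPa.
W = (P₁V₁−P₂V₂)/(n−1) = (380×31.1−115×80.9)/0.25 = 10000 J.

10000 J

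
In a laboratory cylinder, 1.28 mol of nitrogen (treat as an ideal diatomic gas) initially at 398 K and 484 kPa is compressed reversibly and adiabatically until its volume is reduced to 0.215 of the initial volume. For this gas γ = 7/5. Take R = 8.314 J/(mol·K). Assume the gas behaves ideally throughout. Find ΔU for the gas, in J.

V₁ = nRT₁/P₁ = 1.28×8.314×398/484 = 8.75 L.
Adiabatic: TV^(γ−1) = const ⇒ T₂ = 398×(4.65)^0.400 = 736 K; PV^γ = const ⇒ P₂ = 4160 kPa.
For an ideal gas ΔU = nCvΔT with Cv = (5/2)R = 20.8 J/(mol·K).
ΔU = 1.28×20.8×(736−398) = 8990 J.

8990 J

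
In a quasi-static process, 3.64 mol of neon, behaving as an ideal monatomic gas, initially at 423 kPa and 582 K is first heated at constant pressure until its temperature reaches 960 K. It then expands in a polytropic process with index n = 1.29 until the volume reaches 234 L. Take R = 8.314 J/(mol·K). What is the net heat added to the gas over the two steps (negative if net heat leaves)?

45500 J

V₁ = nRT₁/P₁ = 3.64×8.314×582/423 = 41.6 L.
Step 1 — Isobaric: P stays 423 kPa; V/T = const ⇒ T₂ = 960 K, V₂ = 68.7 L.
W = PΔV = 423×(68.7−41.6) kPa·L = 11400 J.
ΔU = nCvΔT = 3.64×12.5×(960−582) = 17200 J.
Q = ΔU + W = nCpΔT = 28600 J.
State after step 1: P = 423 kPa, V = 68.7 L, T = 960 K.
Step 2 — Polytropic n=1.29: T₂ = T₁(V₁/V₂)^(n−1) = 960×(0.294)^0.29 = 673 K; P₂ = P₁(V₁/V₂)^n = 87.0 kPa.
W = (P₁V₁−P₂V₂)/(n−1) = (423×68.7−87.0×234)/0.29 = 30000 J.
ΔU = nCvΔT = 3.64×12.5×(673−960) = -13000 J.
Q = ΔU + W = 16900 J.
Net over both steps: W = 41400 J, Q = 45500 J, ΔU = 4120 J.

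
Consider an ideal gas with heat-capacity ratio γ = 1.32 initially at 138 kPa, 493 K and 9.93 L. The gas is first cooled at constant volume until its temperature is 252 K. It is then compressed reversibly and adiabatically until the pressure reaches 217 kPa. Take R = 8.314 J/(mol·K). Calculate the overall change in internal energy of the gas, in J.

n = P₁V₁/(RT₁) = 138×9.93/(8.314×493) = 0.334 mol.
Step 1 — Isochoric: V stays 9.93 L; P/T = const ⇒ T₂ = 252 K, P₂ = 70.5 kPa.
W = 0 (no volume change).
ΔU = nCvΔT = 0.334×26.0×(252−493) = -2090 J.
Q = ΔU = -2090 J.
State after step 1: P = 70.5 kPa, V = 9.93 L, T = 252 K.
Step 2 — Adiabatic: T₂/T₁ = (P₂/P₁)^((γ−1)/γ) ⇒ T₂ = 252×(3.08)^0.242 = 331 K; V₂ = 4.24 L.
ΔU = nCvΔT = 0.334×26.0×(331−252) = 685 J.
Q = 0 for an adiabatic process, so W = −ΔU = -685 J.
Net over both steps: W = -685 J, Q = -2090 J, ΔU = -1410 J.

-1410 J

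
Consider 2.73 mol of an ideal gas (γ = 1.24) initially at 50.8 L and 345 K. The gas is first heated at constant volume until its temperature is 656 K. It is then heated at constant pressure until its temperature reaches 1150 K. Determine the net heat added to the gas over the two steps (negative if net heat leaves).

P₁ = nRT₁/V₁ = 2.73×8.314×345/50.8 = 154 kPa.
Step 1 — Isochoric: V stays 50.8 L; P/T = const ⇒ T₂ = 656 K, P₂ = 293 kPa.
W = 0 (no volume change).
ΔU = nCvΔT = 2.73×34.6×(656−345) = 29400 J.
Q = ΔU = 29400 J.
State after step 1: P = 293 kPa, V = 50.8 L, T = 656 K.
Step 2 — Isobaric: P stays 293 kPa; V/T = const ⇒ T₂ = 1150 K, V₂ = 89.1 L.
W = PΔV = 293×(89.1−50.8) kPa·L = 11200 J.
ΔU = nCvΔT = 2.73×34.6×(1150−656) = 46700 J.
Q = ΔU + W = nCpΔT = 57900 J.
Net over both steps: W = 11200 J, Q = 87300 J, ΔU = 76100 J.

87300 J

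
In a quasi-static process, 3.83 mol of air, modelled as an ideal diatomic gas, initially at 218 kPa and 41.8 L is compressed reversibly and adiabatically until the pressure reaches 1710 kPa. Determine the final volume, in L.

T₁ = P₁V₁/(nR) = 218×41.8/(3.83×8.314) = 286 K.
Adiabatic: T₂/T₁ = (P₂/P₁)^((γ−1)/γ) ⇒ T₂ = 286×(7.84)^0.286 = 515 K; V₂ = 9.60 L.

9.60 L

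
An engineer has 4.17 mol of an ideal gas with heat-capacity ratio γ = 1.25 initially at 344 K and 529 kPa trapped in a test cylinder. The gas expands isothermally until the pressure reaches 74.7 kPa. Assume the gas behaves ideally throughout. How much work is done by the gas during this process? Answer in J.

23300 J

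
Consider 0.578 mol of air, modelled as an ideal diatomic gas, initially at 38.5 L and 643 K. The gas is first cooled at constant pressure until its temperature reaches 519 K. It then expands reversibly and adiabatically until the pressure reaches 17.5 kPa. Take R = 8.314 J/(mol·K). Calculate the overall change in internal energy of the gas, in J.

P₁ = nRT₁/V₁ = 0.578×8.314×643/38.5 = 80.3 kPa.
Step 1 — Isobaric: P stays 80.3 kPa; V/T = const ⇒ T₂ = 519 K, V₂ = 31.1 L.
W = PΔV = 80.3×(31.1−38.5) kPa·L = -596 J.
ΔU = nCvΔT = 0.578×20.8×(519−643) = -1490 J.
Q = ΔU + W = nCpΔT = -2090 J.
State after step 1: P = 80.3 kPa, V = 31.1 L, T = 519 K.
Step 2 — Adiabatic: T₂/T₁ = (P₂/P₁)^((γ−1)/γ) ⇒ T₂ = 519×(0.218)^0.286 = 336 K; V₂ = 92.2 L.
ΔU = nCvΔT = 0.578×20.8×(336−519) = -2200 J.
Q = 0 for an adiabatic process, so W = −ΔU = 2200 J.
Net over both steps: W = 1600 J, Q = -2090 J, ΔU = -3690 J.

-3690 J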